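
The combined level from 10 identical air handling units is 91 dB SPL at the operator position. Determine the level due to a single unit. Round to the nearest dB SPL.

81 dB SPL

Dividing the total intensity by 10 lowers the level by 10·log₁₀ 10 = 10.000 dB: L₁ = 91 − 10.000.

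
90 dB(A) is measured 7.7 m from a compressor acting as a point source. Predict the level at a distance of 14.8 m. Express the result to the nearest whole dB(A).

84 dB(A)

Point-source attenuation: ΔL = 20·log₁₀(r₂/r₁) = 20·log₁₀(14.8/7.7) = 5.675 dB.
L₂ = 90 − 20·log₁₀(14.8/7.7) = 90 − 5.675 = 84.32 dB(A).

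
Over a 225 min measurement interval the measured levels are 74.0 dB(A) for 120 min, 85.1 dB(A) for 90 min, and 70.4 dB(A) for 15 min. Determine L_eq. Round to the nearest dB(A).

The energy average is taken in the linear domain: L_eq = 10·log₁₀[(Σ tᵢ·10^(Lᵢ/10))/T], T = 225 min.
Σ tᵢ·10^(Lᵢ/10) = 120·10^(74.0/10) + 90·10^(85.1/10) + 15·10^(70.4/10) = 3.230e+10.
L_eq = 10·log₁₀(3.230e+10/225) = 81.57 dB(A).

82 dB(A)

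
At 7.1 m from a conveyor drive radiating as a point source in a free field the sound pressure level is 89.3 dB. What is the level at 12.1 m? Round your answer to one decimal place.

For a point source, L₂ = L₁ − 20·log₁₀(r₂/r₁).
L₂ = 89.3 − 20·log₁₀(12.1/7.1) = 89.3 − 4.631 = 84.67 dB.

84.7 dB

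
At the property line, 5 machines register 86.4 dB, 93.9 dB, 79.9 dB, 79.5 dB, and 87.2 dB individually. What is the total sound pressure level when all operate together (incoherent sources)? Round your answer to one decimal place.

Incoherent sources combine by intensity addition: L_total = 10·log₁₀(Σ 10^(L_i/10)).
Σ 10^(L/10) = 10^(86.4/10) + 10^(93.9/10) + 10^(79.9/10) + 10^(79.5/10) + 10^(87.2/10) = 3.603e+09.
L_total = 10·log₁₀(3.603e+09) = 95.57 dB.

95.6 dB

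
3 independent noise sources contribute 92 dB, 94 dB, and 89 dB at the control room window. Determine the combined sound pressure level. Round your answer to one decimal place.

96.9 dB

For uncorrelated sources the intensities add, so convert each level to linear form, sum, and take 10·log₁₀ of the total.
Σ 10^(L/10) = 10^(92/10) + 10^(94/10) + 10^(89/10) = 4.891e+09.
L_total = 10·log₁₀(4.891e+09) = 96.89 dB.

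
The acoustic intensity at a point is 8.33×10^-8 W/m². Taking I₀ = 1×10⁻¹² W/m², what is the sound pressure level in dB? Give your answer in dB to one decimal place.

49.2 dB

I/I₀ = 8.33×10^-8/10⁻¹² = 8.33×10^4, and L = 10·log₁₀(I/I₀).
L = 10·(0.9206 + 4) = 49.21 dB.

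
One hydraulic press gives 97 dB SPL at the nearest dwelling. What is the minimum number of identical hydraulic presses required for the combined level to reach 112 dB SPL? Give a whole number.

32

The shortfall is 112 − 97 = 15.0 dB, and N units add 10·log₁₀ N, so need 10·log₁₀ N ≥ 15.0.
N ≥ 10^(15.0/10) = 31.623, so N = 32.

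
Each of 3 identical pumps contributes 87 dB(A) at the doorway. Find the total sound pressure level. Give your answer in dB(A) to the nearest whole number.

92 dB(A)

L_total = L₁ + 10·log₁₀ N for N identical incoherent sources.
L_total = 87 + 10·log₁₀(3) = 87 + 4.771 = 91.77 dB(A).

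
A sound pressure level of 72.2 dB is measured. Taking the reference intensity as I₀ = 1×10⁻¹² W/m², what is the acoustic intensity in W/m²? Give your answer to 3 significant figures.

I = I₀·10^(L/10) = 10⁻¹² × 10^(72.2/10) = 10^(-4.780).

1.66e-05 W/m²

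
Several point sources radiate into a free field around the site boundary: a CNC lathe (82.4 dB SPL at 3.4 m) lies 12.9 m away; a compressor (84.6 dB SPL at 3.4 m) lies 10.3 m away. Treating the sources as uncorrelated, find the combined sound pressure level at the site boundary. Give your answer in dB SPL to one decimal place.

76.4 dB SPL

First find each source's level at the receiver (point-source: −20·log₁₀(r/r_ref)), then combine on an intensity basis.
CNC lathe: 82.4 − 20·log₁₀(12.9/3.4) = 82.4 − 11.58 = 70.82 dB SPL.
compressor: 84.6 − 20·log₁₀(10.3/3.4) = 84.6 − 9.63 = 74.97 dB SPL.
Σ 10^(L/10) = 4.350e+07 → L_total = 10·log₁₀(4.350e+07) = 76.38 dB SPL.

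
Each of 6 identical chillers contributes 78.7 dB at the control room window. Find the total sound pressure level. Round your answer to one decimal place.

86.5 dB

L_total = L₁ + 10·log₁₀ N for N identical incoherent sources.
L_total = 78.7 + 10·log₁₀(6) = 78.7 + 7.782 = 86.48 dB.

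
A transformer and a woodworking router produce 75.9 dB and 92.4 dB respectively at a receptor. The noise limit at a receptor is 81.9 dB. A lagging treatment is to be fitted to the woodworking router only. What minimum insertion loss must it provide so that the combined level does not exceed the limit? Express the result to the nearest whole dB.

Everything except the woodworking router sums to 10^(75.9/10) = 3.890e+07 in linear terms, 75.90 dB.
To meet 81.9 dB overall, the treated woodworking router may contribute at most 10^(81.9/10) − 3.890e+07 = 1.160e+08, i.e. 80.64 dB.
Required insertion loss = 92.4 − 80.64 = 11.76 dB.

12 dB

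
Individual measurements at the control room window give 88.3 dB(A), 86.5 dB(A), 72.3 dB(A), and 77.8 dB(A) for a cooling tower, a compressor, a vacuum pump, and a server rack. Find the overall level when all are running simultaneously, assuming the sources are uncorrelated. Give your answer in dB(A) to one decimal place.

90.8 dB(A)

For uncorrelated sources the intensities add, so convert each level to linear form, sum, and take 10·log₁₀ of the total.
Σ 10^(L/10) = 10^(88.3/10) + 10^(86.5/10) + 10^(72.3/10) + 10^(77.8/10) = 1.200e+09.
L_total = 10·log₁₀(1.200e+09) = 90.79 dB(A).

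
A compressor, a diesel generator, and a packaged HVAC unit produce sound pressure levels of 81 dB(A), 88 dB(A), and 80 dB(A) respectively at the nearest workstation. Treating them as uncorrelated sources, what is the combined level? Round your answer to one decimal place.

Incoherent sources combine by intensity addition: L_total = 10·log₁₀(Σ 10^(L_i/10)).
Σ 10^(L/10) = 10^(81/10) + 10^(88/10) + 10^(80/10) = 8.568e+08.
L_total = 10·log₁₀(8.568e+08) = 89.33 dB(A).

89.3 dB(A)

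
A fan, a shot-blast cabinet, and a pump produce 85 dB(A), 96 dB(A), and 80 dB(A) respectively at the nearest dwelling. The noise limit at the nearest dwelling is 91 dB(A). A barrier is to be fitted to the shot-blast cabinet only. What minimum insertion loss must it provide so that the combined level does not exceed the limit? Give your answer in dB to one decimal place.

The untreated sources together contribute 10^(85/10) + 10^(80/10) = 4.162e+08, i.e. 86.19 dB(A).
The limit corresponds to 10^(91/10) = 1.259e+09; subtracting the fixed part leaves 8.427e+08 for the shot-blast cabinet, i.e. 89.26 dB(A).
Required insertion loss = 96 − 89.26 = 6.74 dB.

6.7 dB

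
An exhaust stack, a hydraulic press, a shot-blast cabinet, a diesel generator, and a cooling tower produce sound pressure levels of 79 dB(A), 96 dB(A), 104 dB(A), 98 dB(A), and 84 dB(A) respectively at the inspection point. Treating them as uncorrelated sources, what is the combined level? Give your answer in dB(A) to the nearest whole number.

106 dB(A)

Incoherent sources combine by intensity addition: L_total = 10·log₁₀(Σ 10^(L_i/10)).
Σ 10^(L/10) = 10^(79/10) + 10^(96/10) + 10^(104/10) + 10^(98/10) + 10^(84/10) = 3.574e+10.
L_total = 10·log₁₀(3.574e+10) = 105.53 dB(A).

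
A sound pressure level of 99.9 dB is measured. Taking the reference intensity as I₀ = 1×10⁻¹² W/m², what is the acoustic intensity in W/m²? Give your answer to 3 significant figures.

I/I₀ = 10^(99.9/10) = 9.772e+09, so I = 9.772e+09 × 10⁻¹² W/m².

0.00977 W/m²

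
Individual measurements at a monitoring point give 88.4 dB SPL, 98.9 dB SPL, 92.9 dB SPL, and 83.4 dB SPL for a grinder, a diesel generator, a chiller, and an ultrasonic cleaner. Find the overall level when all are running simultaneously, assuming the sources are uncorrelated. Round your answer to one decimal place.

For uncorrelated sources the intensities add, so convert each level to linear form, sum, and take 10·log₁₀ of the total.
Σ 10^(L/10) = 10^(88.4/10) + 10^(98.9/10) + 10^(92.9/10) + 10^(83.4/10) = 1.062e+10.
L_total = 10·log₁₀(1.062e+10) = 100.26 dB SPL.

100.3 dB SPL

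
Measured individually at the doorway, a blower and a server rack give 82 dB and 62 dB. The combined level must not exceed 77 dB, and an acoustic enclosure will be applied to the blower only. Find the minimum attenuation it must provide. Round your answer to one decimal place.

The untreated sources together contribute 10^(62/10) = 1.585e+06, i.e. 62.00 dB.
To meet 77 dB overall, the treated blower may contribute at most 10^(77/10) − 1.585e+06 = 4.853e+07, i.e. 76.86 dB.
Required insertion loss = 82 − 76.86 = 5.14 dB.

5.1 dB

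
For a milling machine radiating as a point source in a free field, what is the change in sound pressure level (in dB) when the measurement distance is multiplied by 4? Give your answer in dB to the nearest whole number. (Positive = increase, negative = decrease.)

Point-source spreading: ΔL = −20·log₁₀(r₂/r₁).
ΔL = −20·log₁₀(4) = -12.04 dB.

-12 dB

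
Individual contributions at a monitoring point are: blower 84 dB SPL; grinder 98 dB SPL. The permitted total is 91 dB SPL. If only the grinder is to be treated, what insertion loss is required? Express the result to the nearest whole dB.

The untreated sources together contribute 10^(84/10) = 2.512e+08, i.e. 84.00 dB SPL.
The limit corresponds to 10^(91/10) = 1.259e+09; subtracting the fixed part leaves 1.008e+09 for the grinder, i.e. 90.03 dB SPL.
So the grinder must be reduced from 98 to 90.03 dB SPL: IL = 7.97 dB.

8 dB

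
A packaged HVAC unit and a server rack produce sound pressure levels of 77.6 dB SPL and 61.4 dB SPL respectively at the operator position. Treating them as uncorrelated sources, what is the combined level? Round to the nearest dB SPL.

78 dB SPL

For uncorrelated sources the intensities add, so convert each level to linear form, sum, and take 10·log₁₀ of the total.
Σ 10^(L/10) = 10^(77.6/10) + 10^(61.4/10) = 5.892e+07.
L_total = 10·log₁₀(5.892e+07) = 77.70 dB SPL.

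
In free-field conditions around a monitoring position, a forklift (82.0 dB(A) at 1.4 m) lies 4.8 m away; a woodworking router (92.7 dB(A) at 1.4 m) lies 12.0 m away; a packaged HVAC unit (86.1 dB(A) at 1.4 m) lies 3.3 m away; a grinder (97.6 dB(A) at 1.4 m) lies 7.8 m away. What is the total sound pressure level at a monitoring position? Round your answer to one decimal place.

84.7 dB(A)

Propagate each source to the receiver with L = L_ref − 20·log₁₀(r/r_ref), then add intensities.
forklift: 82.0 − 20·log₁₀(4.8/1.4) = 82.0 − 10.70 = 71.30 dB(A).
woodworking router: 92.7 − 20·log₁₀(12.0/1.4) = 92.7 − 18.66 = 74.04 dB(A).
packaged HVAC unit: 86.1 − 20·log₁₀(3.3/1.4) = 86.1 − 7.45 = 78.65 dB(A).
grinder: 97.6 − 20·log₁₀(7.8/1.4) = 97.6 − 14.92 = 82.68 dB(A).
Σ 10^(L/10) = 2.975e+08 → L_total = 10·log₁₀(2.975e+08) = 84.74 dB(A).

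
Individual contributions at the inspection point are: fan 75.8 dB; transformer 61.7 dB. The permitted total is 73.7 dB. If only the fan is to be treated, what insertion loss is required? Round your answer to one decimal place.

Fixed contribution from the other source: Σ 10^(L/10) = 10^(61.7/10) = 1.479e+06 (61.70 dB).
The limit corresponds to 10^(73.7/10) = 2.344e+07; subtracting the fixed part leaves 2.196e+07 for the fan, i.e. 73.42 dB.
So the fan must be reduced from 75.8 to 73.42 dB: IL = 2.38 dB.

2.4 dB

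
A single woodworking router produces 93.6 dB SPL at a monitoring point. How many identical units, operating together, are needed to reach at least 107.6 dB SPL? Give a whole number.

26

N identical sources give L₁ + 10·log₁₀ N, so require 10·log₁₀ N ≥ 107.6 − 93.6 = 14.0 dB.
N ≥ 10^(14.0/10) = 25.119, so N = 26.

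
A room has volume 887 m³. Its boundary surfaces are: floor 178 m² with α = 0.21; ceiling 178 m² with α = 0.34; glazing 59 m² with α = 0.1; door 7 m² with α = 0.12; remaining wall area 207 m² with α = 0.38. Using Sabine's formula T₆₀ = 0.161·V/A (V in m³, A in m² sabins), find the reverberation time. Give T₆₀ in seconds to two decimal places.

Total absorption A = 178·0.21 + 178·0.34 + 59·0.1 + 7·0.12 + 207·0.38 = 183.30 m² sabins.
T₆₀ = 0.161·V/A = 0.161·887/183.30 = 0.779 s.

0.78 s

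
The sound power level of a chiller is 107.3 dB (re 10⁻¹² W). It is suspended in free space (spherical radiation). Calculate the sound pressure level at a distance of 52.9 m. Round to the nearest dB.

62 dB

L_p = L_w − 10·log₁₀(4π·r²) with r = 52.9 m.
4π·r² = 3.517e+04 m², 10·log₁₀ of that is 45.461 dB.
L_p = 107.3 − 45.461 = 61.84 dB.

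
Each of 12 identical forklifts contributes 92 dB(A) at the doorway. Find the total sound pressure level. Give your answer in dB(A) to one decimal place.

102.8 dB(A)

L_total = L₁ + 10·log₁₀ N for N identical incoherent sources.
L_total = 92 + 10·log₁₀(12) = 92 + 10.792 = 102.79 dB(A).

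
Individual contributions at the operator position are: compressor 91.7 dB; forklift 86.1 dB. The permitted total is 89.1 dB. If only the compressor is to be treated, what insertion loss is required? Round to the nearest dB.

The untreated sources together contribute 10^(86.1/10) = 4.074e+08, i.e. 86.10 dB.
The limit corresponds to 10^(89.1/10) = 8.128e+08; subtracting the fixed part leaves 4.055e+08 for the compressor, i.e. 86.08 dB.
So the compressor must be reduced from 91.7 to 86.08 dB: IL = 5.62 dB.

6 dB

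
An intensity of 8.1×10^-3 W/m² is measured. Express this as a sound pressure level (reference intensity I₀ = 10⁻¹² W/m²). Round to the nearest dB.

99 dB

Dividing by I₀ shifts the exponent by 12: I/I₀ = 8.1×10^9.
L = 10·(0.9085 + 9) = 99.08 dB.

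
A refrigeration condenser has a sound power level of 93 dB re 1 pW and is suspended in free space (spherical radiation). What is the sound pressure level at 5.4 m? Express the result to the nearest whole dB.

67 dB

The power spreads over a sphere of area 4π·r², so L_p = L_w − 10·log₁₀(4π·r²).
4π·r² = 366.4 m², 10·log₁₀ of that is 25.640 dB.
L_p = 93 − 25.640 = 67.36 dB.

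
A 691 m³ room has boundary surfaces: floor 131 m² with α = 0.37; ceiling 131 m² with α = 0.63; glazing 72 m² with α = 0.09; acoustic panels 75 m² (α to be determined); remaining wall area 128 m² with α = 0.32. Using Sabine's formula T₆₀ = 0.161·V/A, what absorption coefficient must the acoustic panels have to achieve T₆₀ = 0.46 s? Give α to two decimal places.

Required total absorption A = 0.161·691/0.46 = 241.85 m².
Absorption from the other surfaces = 131·0.37 + 131·0.63 + 72·0.09 + 128·0.32 = 178.44 m², so the acoustic panels must supply 63.41 m² over 75 m².
α = 63.41/75 = 0.845.

0.85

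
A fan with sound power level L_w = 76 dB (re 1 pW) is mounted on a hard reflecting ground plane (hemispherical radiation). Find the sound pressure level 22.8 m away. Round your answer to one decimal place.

Free-field hemispherical radiation: L_p = L_w − 10·log₁₀(2π·r²), r = 22.8 m.
2π·r² = 3266 m², 10·log₁₀ of that is 35.140 dB.
L_p = 76 − 35.140 = 40.86 dB.

40.9 dB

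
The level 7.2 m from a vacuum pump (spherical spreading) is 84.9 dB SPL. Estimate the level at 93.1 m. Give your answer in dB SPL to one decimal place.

62.7 dB SPL

For a point source, L₂ = L₁ − 20·log₁₀(r₂/r₁).
L₂ = 84.9 − 20·log₁₀(93.1/7.2) = 84.9 − 22.232 = 62.67 dB SPL.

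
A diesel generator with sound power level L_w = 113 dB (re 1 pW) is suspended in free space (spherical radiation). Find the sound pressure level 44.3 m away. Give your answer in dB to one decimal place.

69.1 dB

L_p = L_w − 10·log₁₀(4π·r²) with r = 44.3 m.
4π·r² = 2.466e+04 m², 10·log₁₀ of that is 43.920 dB.
L_p = 113 − 43.920 = 69.08 dB.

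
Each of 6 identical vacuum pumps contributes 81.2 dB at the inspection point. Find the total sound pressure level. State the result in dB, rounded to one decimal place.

L_total = L₁ + 10·log₁₀ N for N identical incoherent sources.
L_total = 81.2 + 10·log₁₀(6) = 81.2 + 7.782 = 88.98 dB.

89.0 dB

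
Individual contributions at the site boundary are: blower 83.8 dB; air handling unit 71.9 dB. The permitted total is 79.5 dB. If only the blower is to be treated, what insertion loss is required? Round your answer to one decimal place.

Everything except the blower sums to 10^(71.9/10) = 1.549e+07 in linear terms, 71.90 dB.
To meet 79.5 dB overall, the treated blower may contribute at most 10^(79.5/10) − 1.549e+07 = 7.364e+07, i.e. 78.67 dB.
So the blower must be reduced from 83.8 to 78.67 dB: IL = 5.13 dB.

5.1 dB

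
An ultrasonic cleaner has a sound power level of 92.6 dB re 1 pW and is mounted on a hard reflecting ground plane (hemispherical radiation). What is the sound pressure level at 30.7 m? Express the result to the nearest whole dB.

55 dB

Free-field hemispherical radiation: L_p = L_w − 10·log₁₀(2π·r²), r = 30.7 m.
2π·r² = 5922 m², 10·log₁₀ of that is 37.725 dB.
L_p = 92.6 − 37.725 = 54.88 dB.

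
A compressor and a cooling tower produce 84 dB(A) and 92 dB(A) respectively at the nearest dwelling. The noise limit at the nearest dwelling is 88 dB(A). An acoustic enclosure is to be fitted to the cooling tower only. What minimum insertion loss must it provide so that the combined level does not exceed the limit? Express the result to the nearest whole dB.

6 dB

Fixed contribution from the other source: Σ 10^(L/10) = 10^(84/10) = 2.512e+08 (84.00 dB(A)).
To meet 88 dB(A) overall, the treated cooling tower may contribute at most 10^(88/10) − 2.512e+08 = 3.798e+08, i.e. 85.80 dB(A).
So the cooling tower must be reduced from 92 to 85.80 dB(A): IL = 6.20 dB.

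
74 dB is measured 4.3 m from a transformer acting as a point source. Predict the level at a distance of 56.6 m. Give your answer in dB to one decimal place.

51.6 dB

Point-source attenuation: ΔL = 20·log₁₀(r₂/r₁) = 20·log₁₀(56.6/4.3) = 22.387 dB.
L₂ = 74 − 20·log₁₀(56.6/4.3) = 74 − 22.387 = 51.61 dB.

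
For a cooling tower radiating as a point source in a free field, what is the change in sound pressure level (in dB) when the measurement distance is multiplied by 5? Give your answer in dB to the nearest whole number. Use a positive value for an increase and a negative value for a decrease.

A point source loses 6 dB per doubling of distance; generally ΔL = −20·log₁₀(r₂/r₁).
ΔL = −20·log₁₀(5) = -13.98 dB.

-14 dB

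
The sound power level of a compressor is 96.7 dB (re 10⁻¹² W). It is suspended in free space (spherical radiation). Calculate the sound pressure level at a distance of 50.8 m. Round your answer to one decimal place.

L_p = L_w − 10·log₁₀(4π·r²) with r = 50.8 m.
4π·r² = 3.243e+04 m², 10·log₁₀ of that is 45.109 dB.
L_p = 96.7 − 45.109 = 51.59 dB.

51.6 dB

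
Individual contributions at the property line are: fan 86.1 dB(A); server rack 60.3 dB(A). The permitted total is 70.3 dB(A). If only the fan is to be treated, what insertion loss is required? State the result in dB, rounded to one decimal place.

16.3 dB

Fixed contribution from the other source: Σ 10^(L/10) = 10^(60.3/10) = 1.072e+06 (60.30 dB(A)).
The limit corresponds to 10^(70.3/10) = 1.072e+07; subtracting the fixed part leaves 9.644e+06 for the fan, i.e. 69.84 dB(A).
So the fan must be reduced from 86.1 to 69.84 dB(A): IL = 16.26 dB.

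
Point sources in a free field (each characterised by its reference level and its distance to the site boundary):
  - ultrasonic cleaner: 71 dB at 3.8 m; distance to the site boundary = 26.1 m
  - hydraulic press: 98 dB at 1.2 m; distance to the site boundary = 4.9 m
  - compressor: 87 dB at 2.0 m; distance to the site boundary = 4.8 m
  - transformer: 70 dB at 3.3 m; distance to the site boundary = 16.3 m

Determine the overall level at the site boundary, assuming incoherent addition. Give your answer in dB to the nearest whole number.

Propagate each source to the receiver with L = L_ref − 20·log₁₀(r/r_ref), then add intensities.
ultrasonic cleaner: 71 − 20·log₁₀(26.1/3.8) = 71 − 16.74 = 54.26 dB.
hydraulic press: 98 − 20·log₁₀(4.9/1.2) = 98 − 12.22 = 85.78 dB.
compressor: 87 − 20·log₁₀(4.8/2.0) = 87 − 7.60 = 79.40 dB.
transformer: 70 − 20·log₁₀(16.3/3.3) = 70 − 13.87 = 56.13 dB.
Σ 10^(L/10) = 4.661e+08 → L_total = 10·log₁₀(4.661e+08) = 86.68 dB.

87 dB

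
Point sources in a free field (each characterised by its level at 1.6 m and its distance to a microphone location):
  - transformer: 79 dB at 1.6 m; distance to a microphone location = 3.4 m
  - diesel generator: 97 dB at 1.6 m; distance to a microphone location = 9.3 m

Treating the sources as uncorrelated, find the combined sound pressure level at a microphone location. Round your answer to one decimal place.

82.2 dB

Apply inverse-square spreading to bring every level to the receiver, then sum 10^(L/10).
transformer: 79 − 20·log₁₀(3.4/1.6) = 79 − 6.55 = 72.45 dB.
diesel generator: 97 − 20·log₁₀(9.3/1.6) = 97 − 15.29 = 81.71 dB.
Σ 10^(L/10) = 1.659e+08 → L_total = 10·log₁₀(1.659e+08) = 82.20 dB.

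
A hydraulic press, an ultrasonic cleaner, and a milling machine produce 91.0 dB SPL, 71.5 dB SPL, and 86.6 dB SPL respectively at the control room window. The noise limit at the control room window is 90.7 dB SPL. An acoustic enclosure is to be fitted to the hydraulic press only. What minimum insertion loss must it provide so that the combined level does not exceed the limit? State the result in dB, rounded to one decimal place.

Fixed contribution from the other sources: Σ 10^(L/10) = 10^(71.5/10) + 10^(86.6/10) = 4.712e+08 (86.73 dB SPL).
To meet 90.7 dB SPL overall, the treated hydraulic press may contribute at most 10^(90.7/10) − 4.712e+08 = 7.037e+08, i.e. 88.47 dB SPL.
Required insertion loss = 91.0 − 88.47 = 2.53 dB.

2.5 dB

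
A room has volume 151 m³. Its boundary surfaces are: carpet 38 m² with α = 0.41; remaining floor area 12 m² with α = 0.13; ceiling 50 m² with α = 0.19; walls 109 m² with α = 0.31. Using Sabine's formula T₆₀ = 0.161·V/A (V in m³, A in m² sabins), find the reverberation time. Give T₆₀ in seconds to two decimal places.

0.40 s

Total absorption A = 38·0.41 + 12·0.13 + 50·0.19 + 109·0.31 = 60.43 m² sabins.
T₆₀ = 0.161 × 151 / 60.43 = 0.402 s.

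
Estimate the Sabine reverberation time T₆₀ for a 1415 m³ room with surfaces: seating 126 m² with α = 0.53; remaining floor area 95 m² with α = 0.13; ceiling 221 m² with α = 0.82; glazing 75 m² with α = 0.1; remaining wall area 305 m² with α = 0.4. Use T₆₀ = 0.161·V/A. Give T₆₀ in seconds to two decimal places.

Summing Sᵢαᵢ: 126·0.53 + 95·0.13 + 221·0.82 + 75·0.1 + 305·0.4 = 389.85 m².
T₆₀ = 0.161·V/A = 0.161·1415/389.85 = 0.584 s.

0.58 s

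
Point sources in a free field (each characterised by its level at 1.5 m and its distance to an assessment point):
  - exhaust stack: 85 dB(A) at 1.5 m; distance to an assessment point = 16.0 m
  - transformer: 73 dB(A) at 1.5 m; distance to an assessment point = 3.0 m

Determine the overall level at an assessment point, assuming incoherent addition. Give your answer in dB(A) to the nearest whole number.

Propagate each source to the receiver with L = L_ref − 20·log₁₀(r/r_ref), then add intensities.
exhaust stack: 85 − 20·log₁₀(16.0/1.5) = 85 − 20.56 = 64.44 dB(A).
transformer: 73 − 20·log₁₀(3.0/1.5) = 73 − 6.02 = 66.98 dB(A).
Σ 10^(L/10) = 7.768e+06 → L_total = 10·log₁₀(7.768e+06) = 68.90 dB(A).

69 dB(A)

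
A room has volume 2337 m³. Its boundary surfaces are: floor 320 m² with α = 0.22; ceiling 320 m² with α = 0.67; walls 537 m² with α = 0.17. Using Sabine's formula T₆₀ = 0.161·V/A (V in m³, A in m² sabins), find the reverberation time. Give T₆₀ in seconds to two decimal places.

1.00 s

A = Σ Sᵢαᵢ = 320·0.22 + 320·0.67 + 537·0.17 = 376.09 m².
T₆₀ = 0.161 × 2337 / 376.09 = 1.000 s.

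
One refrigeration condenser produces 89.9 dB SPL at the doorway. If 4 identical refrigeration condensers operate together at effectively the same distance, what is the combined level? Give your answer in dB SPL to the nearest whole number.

96 dB SPL

N identical incoherent sources raise the level by 10·log₁₀ N.
L_total = 89.9 + 10·log₁₀(4) = 89.9 + 6.021 = 95.92 dB SPL.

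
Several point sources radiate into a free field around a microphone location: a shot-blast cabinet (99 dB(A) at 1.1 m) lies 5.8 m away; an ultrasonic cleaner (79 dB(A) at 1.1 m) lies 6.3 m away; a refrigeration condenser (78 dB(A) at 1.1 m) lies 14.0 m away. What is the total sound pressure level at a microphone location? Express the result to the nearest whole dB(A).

85 dB(A)

Propagate each source to the receiver with L = L_ref − 20·log₁₀(r/r_ref), then add intensities.
shot-blast cabinet: 99 − 20·log₁₀(5.8/1.1) = 99 − 14.44 = 84.56 dB(A).
ultrasonic cleaner: 79 − 20·log₁₀(6.3/1.1) = 79 − 15.16 = 63.84 dB(A).
refrigeration condenser: 78 − 20·log₁₀(14.0/1.1) = 78 − 22.09 = 55.91 dB(A).
Σ 10^(L/10) = 2.885e+08 → L_total = 10·log₁₀(2.885e+08) = 84.60 dB(A).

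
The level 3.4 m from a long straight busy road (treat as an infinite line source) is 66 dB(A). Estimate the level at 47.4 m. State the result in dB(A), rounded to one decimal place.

Line-source attenuation: ΔL = 10·log₁₀(r₂/r₁) = 10·log₁₀(47.4/3.4) = 11.443 dB.
L₂ = 66 − 10·log₁₀(47.4/3.4) = 66 − 11.443 = 54.56 dB(A).

54.6 dB(A)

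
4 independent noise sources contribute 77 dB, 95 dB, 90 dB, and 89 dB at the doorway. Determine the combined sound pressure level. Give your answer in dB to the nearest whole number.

For uncorrelated sources the intensities add, so convert each level to linear form, sum, and take 10·log₁₀ of the total.
Σ 10^(L/10) = 10^(77/10) + 10^(95/10) + 10^(90/10) + 10^(89/10) = 5.007e+09.
L_total = 10·log₁₀(5.007e+09) = 97.00 dB.

97 dB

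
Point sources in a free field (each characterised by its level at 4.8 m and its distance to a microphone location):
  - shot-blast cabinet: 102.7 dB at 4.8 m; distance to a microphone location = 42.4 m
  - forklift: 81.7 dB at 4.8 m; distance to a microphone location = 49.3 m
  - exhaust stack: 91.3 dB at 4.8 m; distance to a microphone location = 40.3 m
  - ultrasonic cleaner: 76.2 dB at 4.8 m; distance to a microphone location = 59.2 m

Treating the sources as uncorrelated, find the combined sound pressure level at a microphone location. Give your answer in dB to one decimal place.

84.1 dB

Apply inverse-square spreading to bring every level to the receiver, then sum 10^(L/10).
shot-blast cabinet: 102.7 − 20·log₁₀(42.4/4.8) = 102.7 − 18.92 = 83.78 dB.
forklift: 81.7 − 20·log₁₀(49.3/4.8) = 81.7 − 20.23 = 61.47 dB.
exhaust stack: 91.3 − 20·log₁₀(40.3/4.8) = 91.3 − 18.48 = 72.82 dB.
ultrasonic cleaner: 76.2 − 20·log₁₀(59.2/4.8) = 76.2 − 21.82 = 54.38 dB.
Σ 10^(L/10) = 2.595e+08 → L_total = 10·log₁₀(2.595e+08) = 84.14 dB.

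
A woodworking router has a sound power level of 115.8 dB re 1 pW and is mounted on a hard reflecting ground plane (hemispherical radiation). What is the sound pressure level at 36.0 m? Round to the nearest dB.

Free-field hemispherical radiation: L_p = L_w − 10·log₁₀(2π·r²), r = 36.0 m.
2π·r² = 8143 m², 10·log₁₀ of that is 39.108 dB.
L_p = 115.8 − 39.108 = 76.69 dB.

77 dB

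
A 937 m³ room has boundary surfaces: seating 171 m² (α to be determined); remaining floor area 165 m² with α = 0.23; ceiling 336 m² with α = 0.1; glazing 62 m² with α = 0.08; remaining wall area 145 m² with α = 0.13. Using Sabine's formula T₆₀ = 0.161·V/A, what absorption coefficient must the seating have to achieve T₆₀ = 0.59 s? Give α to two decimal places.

0.94

A = 0.161·V/T₆₀ = 0.161·937/0.59 = 255.69 m² sabins.
Absorption from the other surfaces = 165·0.23 + 336·0.1 + 62·0.08 + 145·0.13 = 95.36 m², so the seating must supply 160.33 m² over 171 m².
α = 160.33/171 = 0.938.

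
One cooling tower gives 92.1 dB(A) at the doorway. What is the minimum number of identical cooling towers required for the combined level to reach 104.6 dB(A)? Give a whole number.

18

Need L₁ + 10·log₁₀ N ≥ 104.6, i.e. log₁₀ N ≥ 1.25.
N ≥ 10^(12.5/10) = 17.783, so N = 18.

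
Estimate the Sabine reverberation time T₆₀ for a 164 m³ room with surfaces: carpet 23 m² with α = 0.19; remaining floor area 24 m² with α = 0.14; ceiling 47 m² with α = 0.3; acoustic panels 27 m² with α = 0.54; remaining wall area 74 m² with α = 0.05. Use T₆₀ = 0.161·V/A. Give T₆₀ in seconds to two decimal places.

0.66 s

Total absorption A = 23·0.19 + 24·0.14 + 47·0.3 + 27·0.54 + 74·0.05 = 40.11 m² sabins.
T₆₀ = 0.161 × 164 / 40.11 = 0.658 s.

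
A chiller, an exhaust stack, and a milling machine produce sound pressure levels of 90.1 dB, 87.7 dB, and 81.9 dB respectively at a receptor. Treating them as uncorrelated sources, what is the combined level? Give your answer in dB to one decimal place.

92.5 dB

For uncorrelated sources the intensities add, so convert each level to linear form, sum, and take 10·log₁₀ of the total.
Σ 10^(L/10) = 10^(90.1/10) + 10^(87.7/10) + 10^(81.9/10) = 1.767e+09.
L_total = 10·log₁₀(1.767e+09) = 92.47 dB.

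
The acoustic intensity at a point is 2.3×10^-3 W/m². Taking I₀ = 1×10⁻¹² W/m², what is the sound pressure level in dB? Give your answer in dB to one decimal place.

L = 10·log₁₀(I/I₀) = 10·log₁₀(2.3×10^-3/10⁻¹²) = 10·log₁₀(2.3×10^9).
L = 10·(0.3617 + 9) = 93.62 dB.

93.6 dB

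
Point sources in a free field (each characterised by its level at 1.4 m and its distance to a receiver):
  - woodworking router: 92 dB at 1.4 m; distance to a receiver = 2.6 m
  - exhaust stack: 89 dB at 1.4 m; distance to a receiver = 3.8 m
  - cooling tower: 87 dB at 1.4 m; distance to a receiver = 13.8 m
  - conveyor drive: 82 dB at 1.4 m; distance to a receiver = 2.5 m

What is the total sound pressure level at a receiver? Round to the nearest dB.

88 dB

Apply inverse-square spreading to bring every level to the receiver, then sum 10^(L/10).
woodworking router: 92 − 20·log₁₀(2.6/1.4) = 92 − 5.38 = 86.62 dB.
exhaust stack: 89 − 20·log₁₀(3.8/1.4) = 89 − 8.67 = 80.33 dB.
cooling tower: 87 − 20·log₁₀(13.8/1.4) = 87 − 19.88 = 67.12 dB.
conveyor drive: 82 − 20·log₁₀(2.5/1.4) = 82 − 5.04 = 76.96 dB.
Σ 10^(L/10) = 6.222e+08 → L_total = 10·log₁₀(6.222e+08) = 87.94 dB.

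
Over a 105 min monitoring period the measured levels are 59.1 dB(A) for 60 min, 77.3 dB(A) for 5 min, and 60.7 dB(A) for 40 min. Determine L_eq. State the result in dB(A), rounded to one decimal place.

Weight each interval's intensity by its duration and average over T = 105 min:
Σ tᵢ·10^(Lᵢ/10) = 60·10^(59.1/10) + 5·10^(77.3/10) + 40·10^(60.7/10) = 3.643e+08.
L_eq = 10·log₁₀(3.643e+08/105) = 65.40 dB(A).

65.4 dB(A)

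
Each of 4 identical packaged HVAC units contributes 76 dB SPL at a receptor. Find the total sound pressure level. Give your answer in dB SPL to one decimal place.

82.0 dB SPL

With 4 equal, uncorrelated contributions the intensity is 4× that of one unit, giving a rise of 10·log₁₀ 4.
L_total = 76 + 10·log₁₀(4) = 76 + 6.021 = 82.02 dB SPL.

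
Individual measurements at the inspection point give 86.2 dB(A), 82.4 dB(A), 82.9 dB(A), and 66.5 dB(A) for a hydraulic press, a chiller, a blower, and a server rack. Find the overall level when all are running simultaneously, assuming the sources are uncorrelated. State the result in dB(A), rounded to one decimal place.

89.0 dB(A)

For uncorrelated sources the intensities add, so convert each level to linear form, sum, and take 10·log₁₀ of the total.
Σ 10^(L/10) = 10^(86.2/10) + 10^(82.4/10) + 10^(82.9/10) + 10^(66.5/10) = 7.901e+08.
L_total = 10·log₁₀(7.901e+08) = 88.98 dB(A).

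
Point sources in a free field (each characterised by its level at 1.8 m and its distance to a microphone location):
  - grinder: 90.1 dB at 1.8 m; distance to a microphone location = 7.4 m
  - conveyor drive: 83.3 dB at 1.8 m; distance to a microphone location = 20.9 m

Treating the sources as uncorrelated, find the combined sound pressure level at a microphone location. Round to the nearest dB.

Apply inverse-square spreading to bring every level to the receiver, then sum 10^(L/10).
grinder: 90.1 − 20·log₁₀(7.4/1.8) = 90.1 − 12.28 = 77.82 dB.
conveyor drive: 83.3 − 20·log₁₀(20.9/1.8) = 83.3 − 21.30 = 62.00 dB.
Σ 10^(L/10) = 6.213e+07 → L_total = 10·log₁₀(6.213e+07) = 77.93 dB.

78 dB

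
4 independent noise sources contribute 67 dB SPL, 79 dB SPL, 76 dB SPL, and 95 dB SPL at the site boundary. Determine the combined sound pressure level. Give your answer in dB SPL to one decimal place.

95.2 dB SPL

Incoherent sources combine by intensity addition: L_total = 10·log₁₀(Σ 10^(L_i/10)).
Σ 10^(L/10) = 10^(67/10) + 10^(79/10) + 10^(76/10) + 10^(95/10) = 3.287e+09.
L_total = 10·log₁₀(3.287e+09) = 95.17 dB SPL.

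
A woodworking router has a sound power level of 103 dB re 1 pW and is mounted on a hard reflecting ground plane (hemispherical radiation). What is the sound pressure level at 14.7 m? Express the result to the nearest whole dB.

Free-field hemispherical radiation: L_p = L_w − 10·log₁₀(2π·r²), r = 14.7 m.
2π·r² = 1358 m², 10·log₁₀ of that is 31.328 dB.
L_p = 103 − 31.328 = 71.67 dB.

72 dB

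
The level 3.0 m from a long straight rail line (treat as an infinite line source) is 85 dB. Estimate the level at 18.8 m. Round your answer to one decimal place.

77.0 dB

Line-source attenuation: ΔL = 10·log₁₀(r₂/r₁) = 10·log₁₀(18.8/3.0) = 7.970 dB.
L₂ = 85 − 10·log₁₀(18.8/3.0) = 85 − 7.970 = 77.03 dB.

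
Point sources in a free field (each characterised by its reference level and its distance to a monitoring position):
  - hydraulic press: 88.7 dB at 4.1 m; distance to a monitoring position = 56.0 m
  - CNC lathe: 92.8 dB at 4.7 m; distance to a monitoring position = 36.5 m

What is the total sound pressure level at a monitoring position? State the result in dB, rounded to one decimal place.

75.5 dB

First find each source's level at the receiver (point-source: −20·log₁₀(r/r_ref)), then combine on an intensity basis.
hydraulic press: 88.7 − 20·log₁₀(56.0/4.1) = 88.7 − 22.71 = 65.99 dB.
CNC lathe: 92.8 − 20·log₁₀(36.5/4.7) = 92.8 − 17.80 = 75.00 dB.
Σ 10^(L/10) = 3.557e+07 → L_total = 10·log₁₀(3.557e+07) = 75.51 dB.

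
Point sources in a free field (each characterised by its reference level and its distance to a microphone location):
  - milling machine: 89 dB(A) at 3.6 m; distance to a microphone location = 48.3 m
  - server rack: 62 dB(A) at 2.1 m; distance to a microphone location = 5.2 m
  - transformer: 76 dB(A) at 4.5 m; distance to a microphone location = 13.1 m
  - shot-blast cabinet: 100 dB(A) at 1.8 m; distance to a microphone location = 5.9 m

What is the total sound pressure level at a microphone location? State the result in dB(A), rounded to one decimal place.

Propagate each source to the receiver with L = L_ref − 20·log₁₀(r/r_ref), then add intensities.
milling machine: 89 − 20·log₁₀(48.3/3.6) = 89 − 22.55 = 66.45 dB(A).
server rack: 62 − 20·log₁₀(5.2/2.1) = 62 − 7.88 = 54.12 dB(A).
transformer: 76 − 20·log₁₀(13.1/4.5) = 76 − 9.28 = 66.72 dB(A).
shot-blast cabinet: 100 − 20·log₁₀(5.9/1.8) = 100 − 10.31 = 89.69 dB(A).
Σ 10^(L/10) = 9.401e+08 → L_total = 10·log₁₀(9.401e+08) = 89.73 dB(A).

89.7 dB(A)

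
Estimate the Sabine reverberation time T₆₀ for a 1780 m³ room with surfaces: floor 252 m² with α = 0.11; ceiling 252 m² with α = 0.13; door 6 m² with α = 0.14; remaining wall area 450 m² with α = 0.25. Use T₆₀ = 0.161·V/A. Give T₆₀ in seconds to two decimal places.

1.65 s

A = Σ Sᵢαᵢ = 252·0.11 + 252·0.13 + 6·0.14 + 450·0.25 = 173.82 m².
T₆₀ = 0.161·V/A = 0.161·1780/173.82 = 1.649 s.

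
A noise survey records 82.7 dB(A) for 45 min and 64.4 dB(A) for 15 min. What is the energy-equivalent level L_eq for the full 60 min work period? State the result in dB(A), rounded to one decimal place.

L_eq = 10·log₁₀[(1/T)·Σ tᵢ·10^(Lᵢ/10)] with T = 60 min.
Σ tᵢ·10^(Lᵢ/10) = 45·10^(82.7/10) + 15·10^(64.4/10) = 8.421e+09.
L_eq = 10·log₁₀(8.421e+09/60) = 81.47 dB(A).

81.5 dB(A)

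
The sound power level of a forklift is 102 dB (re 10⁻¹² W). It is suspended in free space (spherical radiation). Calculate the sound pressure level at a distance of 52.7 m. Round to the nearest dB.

The power spreads over a sphere of area 4π·r², so L_p = L_w − 10·log₁₀(4π·r²).
4π·r² = 3.49e+04 m², 10·log₁₀ of that is 45.428 dB.
L_p = 102 − 45.428 = 56.57 dB.

57 dB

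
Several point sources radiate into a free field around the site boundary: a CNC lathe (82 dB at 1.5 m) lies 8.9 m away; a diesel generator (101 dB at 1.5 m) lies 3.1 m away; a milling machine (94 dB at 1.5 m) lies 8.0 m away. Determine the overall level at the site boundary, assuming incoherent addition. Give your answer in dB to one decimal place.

Propagate each source to the receiver with L = L_ref − 20·log₁₀(r/r_ref), then add intensities.
CNC lathe: 82 − 20·log₁₀(8.9/1.5) = 82 − 15.47 = 66.53 dB.
diesel generator: 101 − 20·log₁₀(3.1/1.5) = 101 − 6.31 = 94.69 dB.
milling machine: 94 − 20·log₁₀(8.0/1.5) = 94 − 14.54 = 79.46 dB.
Σ 10^(L/10) = 3.040e+09 → L_total = 10·log₁₀(3.040e+09) = 94.83 dB.

94.8 dB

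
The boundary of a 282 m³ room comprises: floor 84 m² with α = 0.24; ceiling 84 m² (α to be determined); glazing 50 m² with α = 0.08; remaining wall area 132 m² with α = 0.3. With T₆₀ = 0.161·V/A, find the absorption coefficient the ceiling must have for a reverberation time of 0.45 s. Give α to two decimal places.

0.44

From T₆₀ = 0.161·V/A, the target T₆₀ = 0.45 s needs A = 0.161·282/0.45 = 100.89 m².
Absorption from the other surfaces = 84·0.24 + 50·0.08 + 132·0.3 = 63.76 m², so the ceiling must supply 37.13 m² over 84 m².
α = 37.13/84 = 0.442.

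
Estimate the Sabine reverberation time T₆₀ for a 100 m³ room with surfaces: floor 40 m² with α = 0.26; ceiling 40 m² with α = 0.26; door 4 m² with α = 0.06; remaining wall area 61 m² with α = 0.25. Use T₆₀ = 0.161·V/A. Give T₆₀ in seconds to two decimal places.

0.44 s

Summing Sᵢαᵢ: 40·0.26 + 40·0.26 + 4·0.06 + 61·0.25 = 36.29 m².
T₆₀ = 0.161 × 100 / 36.29 = 0.444 s.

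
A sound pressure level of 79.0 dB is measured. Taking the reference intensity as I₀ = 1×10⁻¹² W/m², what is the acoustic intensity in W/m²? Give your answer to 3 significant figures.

7.94e-05 W/m²

L = 10·log₁₀(I/I₀) ⇒ I = I₀·10^(L/10) = 10⁻¹² × 10^7.90.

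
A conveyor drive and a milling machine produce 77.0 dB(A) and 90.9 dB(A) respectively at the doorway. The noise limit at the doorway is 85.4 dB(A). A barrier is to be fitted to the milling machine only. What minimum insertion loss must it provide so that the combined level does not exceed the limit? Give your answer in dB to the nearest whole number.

6 dB

The untreated sources together contribute 10^(77.0/10) = 5.012e+07, i.e. 77.00 dB(A).
To meet 85.4 dB(A) overall, the treated milling machine may contribute at most 10^(85.4/10) − 5.012e+07 = 2.966e+08, i.e. 84.72 dB(A).
So the milling machine must be reduced from 90.9 to 84.72 dB(A): IL = 6.18 dB.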